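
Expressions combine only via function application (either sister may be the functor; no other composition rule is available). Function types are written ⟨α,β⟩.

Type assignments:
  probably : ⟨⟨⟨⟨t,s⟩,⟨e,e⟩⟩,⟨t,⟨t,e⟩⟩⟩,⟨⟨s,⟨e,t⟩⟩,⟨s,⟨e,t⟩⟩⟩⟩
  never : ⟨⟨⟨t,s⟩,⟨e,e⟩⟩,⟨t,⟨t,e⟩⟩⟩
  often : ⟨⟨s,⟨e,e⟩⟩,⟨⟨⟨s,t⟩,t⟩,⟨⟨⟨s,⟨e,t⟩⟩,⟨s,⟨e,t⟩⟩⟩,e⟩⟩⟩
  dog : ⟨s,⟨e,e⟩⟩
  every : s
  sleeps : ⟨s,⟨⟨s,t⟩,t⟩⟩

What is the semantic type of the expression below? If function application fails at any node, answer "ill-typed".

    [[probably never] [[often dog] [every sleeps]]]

e

At [probably never], probably : ⟨⟨⟨⟨t,s⟩,⟨e,e⟩⟩,⟨t,⟨t,e⟩⟩⟩,⟨⟨s,⟨e,t⟩⟩,⟨s,⟨e,t⟩⟩⟩⟩ takes never : ⟨⟨⟨t,s⟩,⟨e,e⟩⟩,⟨t,⟨t,e⟩⟩⟩, giving ⟨⟨s,⟨e,t⟩⟩,⟨s,⟨e,t⟩⟩⟩.
At [often dog], often : ⟨⟨s,⟨e,e⟩⟩,⟨⟨⟨s,t⟩,t⟩,⟨⟨⟨s,⟨e,t⟩⟩,⟨s,⟨e,t⟩⟩⟩,e⟩⟩⟩ takes dog : ⟨s,⟨e,e⟩⟩, giving ⟨⟨⟨s,t⟩,t⟩,⟨⟨⟨s,⟨e,t⟩⟩,⟨s,⟨e,t⟩⟩⟩,e⟩⟩.
At [every sleeps], sleeps : ⟨s,⟨⟨s,t⟩,t⟩⟩ takes every : s, giving ⟨⟨s,t⟩,t⟩.
At [[often dog] [every sleeps]], [often dog] : ⟨⟨⟨s,t⟩,t⟩,⟨⟨⟨s,⟨e,t⟩⟩,⟨s,⟨e,t⟩⟩⟩,e⟩⟩ takes [every sleeps] : ⟨⟨s,t⟩,t⟩, giving ⟨⟨⟨s,⟨e,t⟩⟩,⟨s,⟨e,t⟩⟩⟩,e⟩.
At [[probably never] [[often dog] [every sleeps]]], [[often dog] [every sleeps]] : ⟨⟨⟨s,⟨e,t⟩⟩,⟨s,⟨e,t⟩⟩⟩,e⟩ takes [probably never] : ⟨⟨s,⟨e,t⟩⟩,⟨s,⟨e,t⟩⟩⟩, giving e.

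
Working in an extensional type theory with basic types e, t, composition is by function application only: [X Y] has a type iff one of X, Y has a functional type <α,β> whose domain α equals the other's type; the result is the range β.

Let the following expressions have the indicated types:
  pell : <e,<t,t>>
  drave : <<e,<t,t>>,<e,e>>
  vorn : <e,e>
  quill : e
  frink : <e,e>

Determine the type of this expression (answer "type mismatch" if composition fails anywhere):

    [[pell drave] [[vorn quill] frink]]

e

[pell drave]: drave is <<e,<t,t>>,<e,e>>, pell is <e,<t,t>>; result <e,e>.
[vorn quill]: vorn is <e,e>, quill is e; result e.
[[vorn quill] frink]: frink is <e,e>, [vorn quill] is e; result e.
[[pell drave] [[vorn quill] frink]]: [pell drave] is <e,e>, [[vorn quill] frink] is e; result e.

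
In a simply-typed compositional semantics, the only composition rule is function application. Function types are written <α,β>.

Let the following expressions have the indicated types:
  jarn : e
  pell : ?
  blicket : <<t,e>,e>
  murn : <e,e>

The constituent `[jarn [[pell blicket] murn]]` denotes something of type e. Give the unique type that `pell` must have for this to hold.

<<<t,e>,e>,<<e,e>,<e,e>>>

[jarn [[pell blicket] murn]] must have type e. The sister jarn has type e; that is not a function onto e, so [[pell blicket] murn] must be the functor, of type <e,e>.
[[pell blicket] murn] must have type <e,e>. The sister murn has type <e,e>; that is not a function onto <e,e>, so [pell blicket] must be the functor, of type <<e,e>,<e,e>>.
[pell blicket] must have type <<e,e>,<e,e>>. The sister blicket has type <<t,e>,e>; that is not a function onto <<e,e>,<e,e>>, so pell must be the functor, of type <<<t,e>,e>,<<e,e>,<e,e>>>.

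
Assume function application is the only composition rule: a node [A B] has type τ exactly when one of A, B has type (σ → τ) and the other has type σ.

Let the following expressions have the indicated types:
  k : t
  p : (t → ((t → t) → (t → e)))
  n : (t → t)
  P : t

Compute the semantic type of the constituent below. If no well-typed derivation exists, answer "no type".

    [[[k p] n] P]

[k p] — p of type (t → ((t → t) → (t → e))) combines with k of type t: type ((t → t) → (t → e)).
[[k p] n] — [k p] of type ((t → t) → (t → e)) combines with n of type (t → t): type (t → e).
[[[k p] n] P] — [[k p] n] of type (t → e) combines with P of type t: type e.

e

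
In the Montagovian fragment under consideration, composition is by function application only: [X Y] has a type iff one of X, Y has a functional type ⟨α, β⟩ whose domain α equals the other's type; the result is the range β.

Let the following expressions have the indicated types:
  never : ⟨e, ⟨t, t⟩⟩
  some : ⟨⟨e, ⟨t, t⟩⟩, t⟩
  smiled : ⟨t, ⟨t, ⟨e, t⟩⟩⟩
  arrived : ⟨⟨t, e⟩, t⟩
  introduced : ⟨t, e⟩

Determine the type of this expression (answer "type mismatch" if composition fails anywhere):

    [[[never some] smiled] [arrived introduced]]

At [never some], some : ⟨⟨e, ⟨t, t⟩⟩, t⟩ takes never : ⟨e, ⟨t, t⟩⟩, giving t.
At [[never some] smiled], smiled : ⟨t, ⟨t, ⟨e, t⟩⟩⟩ takes [never some] : t, giving ⟨t, ⟨e, t⟩⟩.
At [arrived introduced], arrived : ⟨⟨t, e⟩, t⟩ takes introduced : ⟨t, e⟩, giving t.
At [[[never some] smiled] [arrived introduced]], [[never some] smiled] : ⟨t, ⟨e, t⟩⟩ takes [arrived introduced] : t, giving ⟨e, t⟩.

⟨e, t⟩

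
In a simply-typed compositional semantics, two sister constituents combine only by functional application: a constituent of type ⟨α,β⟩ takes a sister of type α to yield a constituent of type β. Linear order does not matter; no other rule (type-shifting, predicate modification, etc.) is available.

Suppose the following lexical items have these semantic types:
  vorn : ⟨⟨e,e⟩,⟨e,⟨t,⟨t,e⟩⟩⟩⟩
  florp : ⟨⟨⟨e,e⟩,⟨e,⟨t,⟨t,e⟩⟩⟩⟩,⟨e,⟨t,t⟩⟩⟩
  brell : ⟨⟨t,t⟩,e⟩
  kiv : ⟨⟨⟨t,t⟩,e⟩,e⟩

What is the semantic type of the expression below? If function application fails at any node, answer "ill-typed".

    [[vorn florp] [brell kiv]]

⟨t,t⟩

[vorn florp]: florp is ⟨⟨⟨e,e⟩,⟨e,⟨t,⟨t,e⟩⟩⟩⟩,⟨e,⟨t,t⟩⟩⟩, vorn is ⟨⟨e,e⟩,⟨e,⟨t,⟨t,e⟩⟩⟩⟩; result ⟨e,⟨t,t⟩⟩.
[brell kiv]: kiv is ⟨⟨⟨t,t⟩,e⟩,e⟩, brell is ⟨⟨t,t⟩,e⟩; result e.
[[vorn florp] [brell kiv]]: [vorn florp] is ⟨e,⟨t,t⟩⟩, [brell kiv] is e; result ⟨t,t⟩.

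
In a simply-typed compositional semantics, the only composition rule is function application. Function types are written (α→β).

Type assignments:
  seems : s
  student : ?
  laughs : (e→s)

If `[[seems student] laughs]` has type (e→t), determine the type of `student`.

(s→((e→s)→(e→t)))

[[seems student] laughs] is required to be (e→t). laughs : (e→s) cannot yield (e→t) as functor, so [seems student] : ((e→s)→(e→t)).
[seems student] is required to be ((e→s)→(e→t)). seems : s cannot yield ((e→s)→(e→t)) as functor, so student : (s→((e→s)→(e→t))).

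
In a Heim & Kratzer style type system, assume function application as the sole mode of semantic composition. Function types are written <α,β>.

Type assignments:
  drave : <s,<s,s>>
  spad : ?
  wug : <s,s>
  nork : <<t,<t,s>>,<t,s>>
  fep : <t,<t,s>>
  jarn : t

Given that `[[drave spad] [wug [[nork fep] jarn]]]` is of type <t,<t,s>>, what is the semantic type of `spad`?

At [[drave spad] [wug [[nork fep] jarn]]] (required: <t,<t,s>>): [wug [[nork fep] jarn]] is s, which is not a function with range <t,<t,s>>; hence [drave spad] is the functor — type <s,<t,<t,s>>>.
At [drave spad] (required: <s,<t,<t,s>>>): drave is <s,<s,s>>, which is not a function with range <s,<t,<t,s>>>; hence spad is the functor — type <<s,<s,s>>,<s,<t,<t,s>>>>.

<<s,<s,s>>,<s,<t,<t,s>>>>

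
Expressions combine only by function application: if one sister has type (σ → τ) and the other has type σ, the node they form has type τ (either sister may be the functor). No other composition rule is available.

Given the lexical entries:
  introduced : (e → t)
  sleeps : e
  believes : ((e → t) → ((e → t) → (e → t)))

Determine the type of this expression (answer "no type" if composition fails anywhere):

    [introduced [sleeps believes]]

[sleeps believes]: e with ((e → t) → ((e → t) → (e → t))) — neither is a function whose domain matches the other; composition fails here.

no type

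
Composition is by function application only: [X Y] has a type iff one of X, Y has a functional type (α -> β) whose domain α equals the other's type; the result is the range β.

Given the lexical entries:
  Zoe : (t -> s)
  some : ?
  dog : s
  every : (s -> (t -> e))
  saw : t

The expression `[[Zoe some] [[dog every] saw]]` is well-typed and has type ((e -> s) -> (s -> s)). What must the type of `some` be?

[[Zoe some] [[dog every] saw]] is required to be ((e -> s) -> (s -> s)). [[dog every] saw] : e cannot yield ((e -> s) -> (s -> s)) as functor, so [Zoe some] : (e -> ((e -> s) -> (s -> s))).
[Zoe some] is required to be (e -> ((e -> s) -> (s -> s))). Zoe : (t -> s) cannot yield (e -> ((e -> s) -> (s -> s))) as functor, so some : ((t -> s) -> (e -> ((e -> s) -> (s -> s)))).

((t -> s) -> (e -> ((e -> s) -> (s -> s))))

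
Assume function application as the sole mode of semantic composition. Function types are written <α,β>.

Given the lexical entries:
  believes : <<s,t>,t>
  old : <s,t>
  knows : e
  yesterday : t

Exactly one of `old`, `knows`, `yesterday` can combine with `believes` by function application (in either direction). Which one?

old

old — combines: believes : <<s,t>,t> takes old : <s,t> as argument, giving t.
knows : e — believes needs <s,t>; knows needs nothing (atomic); neither fits.
yesterday : t — believes needs <s,t>; yesterday needs nothing (atomic); neither fits.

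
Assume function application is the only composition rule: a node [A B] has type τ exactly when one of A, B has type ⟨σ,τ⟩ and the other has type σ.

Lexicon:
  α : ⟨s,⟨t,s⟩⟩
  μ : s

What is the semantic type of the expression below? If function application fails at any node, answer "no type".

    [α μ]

[α μ]: ⟨s,⟨t,s⟩⟩ applied to s yields ⟨t,s⟩.

⟨t,s⟩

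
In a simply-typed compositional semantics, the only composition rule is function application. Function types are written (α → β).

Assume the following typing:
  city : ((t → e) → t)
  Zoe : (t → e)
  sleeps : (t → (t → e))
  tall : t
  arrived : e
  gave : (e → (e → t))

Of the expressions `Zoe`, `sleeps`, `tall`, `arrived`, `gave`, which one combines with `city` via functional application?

Zoe

Zoe — combines: city : ((t → e) → t) takes Zoe : (t → e) as argument, giving t.
sleeps : (t → (t → e)) — no; city wants (t → e), and sleeps wants t.
tall : t — no; city wants (t → e), and tall wants nothing (atomic).
arrived : e — no; city wants (t → e), and arrived wants nothing (atomic).
gave : (e → (e → t)) — no; city wants (t → e), and gave wants e.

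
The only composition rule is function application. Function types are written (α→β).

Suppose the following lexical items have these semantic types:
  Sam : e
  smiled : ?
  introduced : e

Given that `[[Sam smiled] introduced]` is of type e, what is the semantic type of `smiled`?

(e→(e→e))

[[Sam smiled] introduced] is required to be e. introduced : e cannot yield e as functor, so [Sam smiled] : (e→e).
[Sam smiled] is required to be (e→e). Sam : e cannot yield (e→e) as functor, so smiled : (e→(e→e)).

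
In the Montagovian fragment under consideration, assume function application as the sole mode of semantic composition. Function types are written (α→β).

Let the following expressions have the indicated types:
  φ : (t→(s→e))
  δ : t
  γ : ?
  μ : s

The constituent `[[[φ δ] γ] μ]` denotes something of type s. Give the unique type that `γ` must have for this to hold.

((s→e)→(s→s))

[[[φ δ] γ] μ] is required to be s. μ : s cannot yield s as functor, so [[φ δ] γ] : (s→s).
[[φ δ] γ] is required to be (s→s). [φ δ] : (s→e) cannot yield (s→s) as functor, so γ : ((s→e)→(s→s)).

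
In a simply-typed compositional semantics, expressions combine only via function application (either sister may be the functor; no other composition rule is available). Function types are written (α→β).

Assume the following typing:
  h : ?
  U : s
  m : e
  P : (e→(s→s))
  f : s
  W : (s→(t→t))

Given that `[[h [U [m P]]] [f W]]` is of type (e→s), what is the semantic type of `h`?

(s→((t→t)→(e→s)))

At [[h [U [m P]]] [f W]] (required: (e→s)): [f W] is (t→t), which is not a function with range (e→s); hence [h [U [m P]]] is the functor — type ((t→t)→(e→s)).
At [h [U [m P]]] (required: ((t→t)→(e→s))): [U [m P]] is s, which is not a function with range ((t→t)→(e→s)); hence h is the functor — type (s→((t→t)→(e→s))).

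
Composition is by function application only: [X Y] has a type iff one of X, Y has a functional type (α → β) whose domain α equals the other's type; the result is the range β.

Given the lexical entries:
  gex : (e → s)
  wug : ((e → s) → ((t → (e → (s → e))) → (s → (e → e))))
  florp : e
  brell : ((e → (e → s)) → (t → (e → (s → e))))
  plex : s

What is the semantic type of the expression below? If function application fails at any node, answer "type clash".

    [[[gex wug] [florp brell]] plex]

type clash

At [gex wug], wug : ((e → s) → ((t → (e → (s → e))) → (s → (e → e)))) takes gex : (e → s), giving ((t → (e → (s → e))) → (s → (e → e))).
[florp brell]: e with ((e → (e → s)) → (t → (e → (s → e)))) — neither is a function whose domain matches the other; composition fails here.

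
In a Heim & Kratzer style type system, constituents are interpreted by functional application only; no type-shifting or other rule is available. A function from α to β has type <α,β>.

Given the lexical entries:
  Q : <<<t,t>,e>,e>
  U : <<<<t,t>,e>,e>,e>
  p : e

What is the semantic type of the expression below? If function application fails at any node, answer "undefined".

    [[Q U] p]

[Q U]: U is <<<<t,t>,e>,e>,e>, Q is <<<t,t>,e>,e>; result e.
[[Q U] p]: e with e — neither is a function whose domain matches the other; composition fails here.

undefined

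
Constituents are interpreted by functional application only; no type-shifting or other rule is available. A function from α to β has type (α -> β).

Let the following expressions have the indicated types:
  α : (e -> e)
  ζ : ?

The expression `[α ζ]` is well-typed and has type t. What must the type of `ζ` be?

((e -> e) -> t)

[α ζ] is required to be t. α : (e -> e) cannot yield t as functor, so ζ : ((e -> e) -> t).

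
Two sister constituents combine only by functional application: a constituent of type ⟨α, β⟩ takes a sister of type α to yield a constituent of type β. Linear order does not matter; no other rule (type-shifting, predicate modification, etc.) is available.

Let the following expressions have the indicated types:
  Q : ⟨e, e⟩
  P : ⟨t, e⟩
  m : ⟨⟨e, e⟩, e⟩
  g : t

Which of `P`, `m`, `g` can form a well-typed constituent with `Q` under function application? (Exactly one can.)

P : ⟨t, e⟩ — Q needs e; P needs t; neither fits.
m — combines: m : ⟨⟨e, e⟩, e⟩ takes Q : ⟨e, e⟩ as argument, giving e.
g : t — Q needs e; g needs nothing (atomic); neither fits.

m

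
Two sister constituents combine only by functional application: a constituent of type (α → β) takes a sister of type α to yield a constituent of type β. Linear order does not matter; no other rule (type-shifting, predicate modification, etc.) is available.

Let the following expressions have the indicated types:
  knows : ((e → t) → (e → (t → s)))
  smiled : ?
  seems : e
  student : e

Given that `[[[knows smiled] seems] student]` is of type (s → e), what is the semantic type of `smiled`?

[[[knows smiled] seems] student] must have type (s → e). The sister student has type e; that is not a function onto (s → e), so [[knows smiled] seems] must be the functor, of type (e → (s → e)).
[[knows smiled] seems] must have type (e → (s → e)). The sister seems has type e; that is not a function onto (e → (s → e)), so [knows smiled] must be the functor, of type (e → (e → (s → e))).
[knows smiled] must have type (e → (e → (s → e))). The sister knows has type ((e → t) → (e → (t → s))); that is not a function onto (e → (e → (s → e))), so smiled must be the functor, of type (((e → t) → (e → (t → s))) → (e → (e → (s → e)))).

(((e → t) → (e → (t → s))) → (e → (e → (s → e))))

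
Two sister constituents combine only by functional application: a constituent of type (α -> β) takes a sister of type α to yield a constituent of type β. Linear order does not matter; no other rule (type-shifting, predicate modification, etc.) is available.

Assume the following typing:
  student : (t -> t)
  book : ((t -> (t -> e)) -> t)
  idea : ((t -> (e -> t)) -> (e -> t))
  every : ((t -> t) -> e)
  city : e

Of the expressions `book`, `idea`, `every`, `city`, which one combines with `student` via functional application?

every

book : ((t -> (t -> e)) -> t) — student needs t; book needs (t -> (t -> e)); neither fits.
idea : ((t -> (e -> t)) -> (e -> t)) — student needs t; idea needs (t -> (e -> t)); neither fits.
every — combines: every : ((t -> t) -> e) takes student : (t -> t) as argument, giving e.
city : e — student needs t; city needs nothing (atomic); neither fits.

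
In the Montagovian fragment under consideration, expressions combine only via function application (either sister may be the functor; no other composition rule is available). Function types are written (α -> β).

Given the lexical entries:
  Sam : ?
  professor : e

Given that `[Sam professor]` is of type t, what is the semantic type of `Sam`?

(e -> t)

[Sam professor] must have type t. The sister professor has type e; that is not a function onto t, so Sam must be the functor, of type (e -> t).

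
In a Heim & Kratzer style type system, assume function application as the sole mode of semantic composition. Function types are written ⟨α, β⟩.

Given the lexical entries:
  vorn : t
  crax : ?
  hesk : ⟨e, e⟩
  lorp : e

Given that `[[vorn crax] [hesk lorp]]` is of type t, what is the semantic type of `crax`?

For [[vorn crax] [hesk lorp]] to have type t with [hesk lorp] of type e, [vorn crax] must be the function: [vorn crax] : ⟨e, t⟩.
For [vorn crax] to have type ⟨e, t⟩ with vorn of type t, crax must be the function: crax : ⟨t, ⟨e, t⟩⟩.

⟨t, ⟨e, t⟩⟩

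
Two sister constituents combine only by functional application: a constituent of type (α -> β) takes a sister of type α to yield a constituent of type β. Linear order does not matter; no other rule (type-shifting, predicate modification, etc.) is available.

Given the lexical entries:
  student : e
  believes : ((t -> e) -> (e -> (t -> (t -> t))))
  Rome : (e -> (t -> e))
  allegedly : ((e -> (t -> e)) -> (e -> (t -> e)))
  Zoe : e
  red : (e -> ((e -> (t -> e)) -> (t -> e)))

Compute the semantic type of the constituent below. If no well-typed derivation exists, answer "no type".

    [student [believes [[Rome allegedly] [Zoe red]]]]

(t -> (t -> t))

[Rome allegedly]: allegedly is ((e -> (t -> e)) -> (e -> (t -> e))), Rome is (e -> (t -> e)); result (e -> (t -> e)).
[Zoe red]: red is (e -> ((e -> (t -> e)) -> (t -> e))), Zoe is e; result ((e -> (t -> e)) -> (t -> e)).
[[Rome allegedly] [Zoe red]]: [Zoe red] is ((e -> (t -> e)) -> (t -> e)), [Rome allegedly] is (e -> (t -> e)); result (t -> e).
[believes [[Rome allegedly] [Zoe red]]]: believes is ((t -> e) -> (e -> (t -> (t -> t)))), [[Rome allegedly] [Zoe red]] is (t -> e); result (e -> (t -> (t -> t))).
[student [believes [[Rome allegedly] [Zoe red]]]]: [believes [[Rome allegedly] [Zoe red]]] is (e -> (t -> (t -> t))), student is e; result (t -> (t -> t)).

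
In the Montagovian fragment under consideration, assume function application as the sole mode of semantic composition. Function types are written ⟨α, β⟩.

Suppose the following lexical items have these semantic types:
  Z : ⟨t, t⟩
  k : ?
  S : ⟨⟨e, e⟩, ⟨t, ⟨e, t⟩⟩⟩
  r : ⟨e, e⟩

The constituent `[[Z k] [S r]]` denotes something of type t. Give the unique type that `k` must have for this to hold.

[[Z k] [S r]] is required to be t. [S r] : ⟨t, ⟨e, t⟩⟩ cannot yield t as functor, so [Z k] : ⟨⟨t, ⟨e, t⟩⟩, t⟩.
[Z k] is required to be ⟨⟨t, ⟨e, t⟩⟩, t⟩. Z : ⟨t, t⟩ cannot yield ⟨⟨t, ⟨e, t⟩⟩, t⟩ as functor, so k : ⟨⟨t, t⟩, ⟨⟨t, ⟨e, t⟩⟩, t⟩⟩.

⟨⟨t, t⟩, ⟨⟨t, ⟨e, t⟩⟩, t⟩⟩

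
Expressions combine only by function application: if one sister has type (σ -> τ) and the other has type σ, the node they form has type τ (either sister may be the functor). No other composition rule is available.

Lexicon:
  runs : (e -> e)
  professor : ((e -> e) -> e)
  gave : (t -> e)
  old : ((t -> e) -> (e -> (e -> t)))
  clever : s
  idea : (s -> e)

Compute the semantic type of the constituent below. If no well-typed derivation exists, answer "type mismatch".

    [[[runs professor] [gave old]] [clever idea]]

[runs professor]: professor is ((e -> e) -> e), runs is (e -> e); result e.
[gave old]: old is ((t -> e) -> (e -> (e -> t))), gave is (t -> e); result (e -> (e -> t)).
[[runs professor] [gave old]]: [gave old] is (e -> (e -> t)), [runs professor] is e; result (e -> t).
[clever idea]: idea is (s -> e), clever is s; result e.
[[[runs professor] [gave old]] [clever idea]]: [[runs professor] [gave old]] is (e -> t), [clever idea] is e; result t.

t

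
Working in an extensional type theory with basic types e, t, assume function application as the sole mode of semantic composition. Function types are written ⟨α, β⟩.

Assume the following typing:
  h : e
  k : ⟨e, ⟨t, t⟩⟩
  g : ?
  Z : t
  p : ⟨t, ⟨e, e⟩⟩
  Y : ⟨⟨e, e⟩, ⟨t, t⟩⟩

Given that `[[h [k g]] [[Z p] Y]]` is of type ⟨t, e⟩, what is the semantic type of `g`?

⟨⟨e, ⟨t, t⟩⟩, ⟨e, ⟨⟨t, t⟩, ⟨t, e⟩⟩⟩⟩

For [[h [k g]] [[Z p] Y]] to have type ⟨t, e⟩ with [[Z p] Y] of type ⟨t, t⟩, [h [k g]] must be the function: [h [k g]] : ⟨⟨t, t⟩, ⟨t, e⟩⟩.
For [h [k g]] to have type ⟨⟨t, t⟩, ⟨t, e⟩⟩ with h of type e, [k g] must be the function: [k g] : ⟨e, ⟨⟨t, t⟩, ⟨t, e⟩⟩⟩.
For [k g] to have type ⟨e, ⟨⟨t, t⟩, ⟨t, e⟩⟩⟩ with k of type ⟨e, ⟨t, t⟩⟩, g must be the function: g : ⟨⟨e, ⟨t, t⟩⟩, ⟨e, ⟨⟨t, t⟩, ⟨t, e⟩⟩⟩⟩.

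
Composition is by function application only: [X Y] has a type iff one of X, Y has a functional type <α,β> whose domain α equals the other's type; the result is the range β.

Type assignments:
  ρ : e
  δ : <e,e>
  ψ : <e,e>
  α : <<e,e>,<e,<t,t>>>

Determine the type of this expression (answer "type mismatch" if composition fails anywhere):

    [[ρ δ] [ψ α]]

<t,t>

At [ρ δ], δ : <e,e> takes ρ : e, giving e.
At [ψ α], α : <<e,e>,<e,<t,t>>> takes ψ : <e,e>, giving <e,<t,t>>.
At [[ρ δ] [ψ α]], [ψ α] : <e,<t,t>> takes [ρ δ] : e, giving <t,t>.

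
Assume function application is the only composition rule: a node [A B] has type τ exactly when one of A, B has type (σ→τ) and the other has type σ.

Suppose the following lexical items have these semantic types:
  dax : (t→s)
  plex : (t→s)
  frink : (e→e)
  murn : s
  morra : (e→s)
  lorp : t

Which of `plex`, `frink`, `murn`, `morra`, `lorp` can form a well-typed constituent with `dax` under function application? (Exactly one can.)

plex : (t→s) — does not combine with dax.
frink : (e→e) — does not combine with dax.
murn : s — does not combine with dax.
morra : (e→s) — does not combine with dax.
lorp — combines: dax : (t→s) takes lorp : t as argument, giving s.

lorp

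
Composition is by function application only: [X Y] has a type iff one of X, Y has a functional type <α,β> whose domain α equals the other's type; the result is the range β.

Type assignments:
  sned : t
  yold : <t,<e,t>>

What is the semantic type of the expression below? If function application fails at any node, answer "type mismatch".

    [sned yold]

<e,t>

[sned yold]: <t,<e,t>> applied to t yields <e,t>.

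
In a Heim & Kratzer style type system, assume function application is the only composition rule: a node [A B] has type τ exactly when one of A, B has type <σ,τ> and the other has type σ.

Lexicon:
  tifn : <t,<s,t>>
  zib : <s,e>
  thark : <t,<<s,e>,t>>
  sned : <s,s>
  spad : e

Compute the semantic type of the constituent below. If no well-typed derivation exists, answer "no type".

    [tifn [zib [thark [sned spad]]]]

At [sned spad]: neither <s,s> nor e can take the other as argument; the node is ill-typed.

no type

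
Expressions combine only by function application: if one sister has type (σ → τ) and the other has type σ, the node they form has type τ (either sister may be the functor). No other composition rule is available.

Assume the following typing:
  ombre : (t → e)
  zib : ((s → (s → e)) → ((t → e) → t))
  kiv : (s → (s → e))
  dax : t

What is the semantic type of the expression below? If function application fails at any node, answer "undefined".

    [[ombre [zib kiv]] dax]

undefined

[zib kiv]: ((s → (s → e)) → ((t → e) → t)) applied to (s → (s → e)) yields ((t → e) → t).
[ombre [zib kiv]]: ((t → e) → t) applied to (t → e) yields t.
[[ombre [zib kiv]] dax]: t with t — neither is a function whose domain matches the other; composition fails here.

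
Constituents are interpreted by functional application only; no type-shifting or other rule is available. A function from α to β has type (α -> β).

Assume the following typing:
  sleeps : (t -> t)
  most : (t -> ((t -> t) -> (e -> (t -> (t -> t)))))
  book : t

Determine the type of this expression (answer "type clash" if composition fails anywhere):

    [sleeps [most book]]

[most book]: (t -> ((t -> t) -> (e -> (t -> (t -> t))))) applied to t yields ((t -> t) -> (e -> (t -> (t -> t)))).
[sleeps [most book]]: ((t -> t) -> (e -> (t -> (t -> t)))) applied to (t -> t) yields (e -> (t -> (t -> t))).

(e -> (t -> (t -> t)))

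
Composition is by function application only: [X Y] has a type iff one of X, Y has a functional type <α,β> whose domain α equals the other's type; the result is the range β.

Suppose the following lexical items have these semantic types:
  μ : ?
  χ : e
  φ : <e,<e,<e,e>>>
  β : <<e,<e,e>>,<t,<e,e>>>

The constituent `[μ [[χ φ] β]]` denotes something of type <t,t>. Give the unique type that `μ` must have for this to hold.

<<t,<e,e>>,<t,t>>

[μ [[χ φ] β]] is required to be <t,t>. [[χ φ] β] : <t,<e,e>> cannot yield <t,t> as functor, so μ : <<t,<e,e>>,<t,t>>.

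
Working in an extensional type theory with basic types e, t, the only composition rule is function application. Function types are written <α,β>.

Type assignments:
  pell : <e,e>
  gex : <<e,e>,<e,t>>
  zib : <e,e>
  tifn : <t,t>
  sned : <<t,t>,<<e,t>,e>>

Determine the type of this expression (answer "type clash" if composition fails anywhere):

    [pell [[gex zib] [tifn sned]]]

[gex zib] — gex of type <<e,e>,<e,t>> combines with zib of type <e,e>: type <e,t>.
[tifn sned] — sned of type <<t,t>,<<e,t>,e>> combines with tifn of type <t,t>: type <<e,t>,e>.
[[gex zib] [tifn sned]] — [tifn sned] of type <<e,t>,e> combines with [gex zib] of type <e,t>: type e.
[pell [[gex zib] [tifn sned]]] — pell of type <e,e> combines with [[gex zib] [tifn sned]] of type e: type e.

e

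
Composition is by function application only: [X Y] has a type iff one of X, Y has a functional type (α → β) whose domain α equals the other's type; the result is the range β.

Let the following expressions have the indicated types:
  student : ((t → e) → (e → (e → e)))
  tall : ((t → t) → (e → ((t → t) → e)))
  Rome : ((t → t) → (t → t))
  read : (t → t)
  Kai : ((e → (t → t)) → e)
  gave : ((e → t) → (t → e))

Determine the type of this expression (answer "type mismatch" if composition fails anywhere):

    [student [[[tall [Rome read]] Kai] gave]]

type mismatch

[Rome read] — Rome of type ((t → t) → (t → t)) combines with read of type (t → t): type (t → t).
[tall [Rome read]] — tall of type ((t → t) → (e → ((t → t) → e))) combines with [Rome read] of type (t → t): type (e → ((t → t) → e)).
[[tall [Rome read]] Kai]: (e → ((t → t) → e)) and ((e → (t → t)) → e) cannot combine by function application — type clash.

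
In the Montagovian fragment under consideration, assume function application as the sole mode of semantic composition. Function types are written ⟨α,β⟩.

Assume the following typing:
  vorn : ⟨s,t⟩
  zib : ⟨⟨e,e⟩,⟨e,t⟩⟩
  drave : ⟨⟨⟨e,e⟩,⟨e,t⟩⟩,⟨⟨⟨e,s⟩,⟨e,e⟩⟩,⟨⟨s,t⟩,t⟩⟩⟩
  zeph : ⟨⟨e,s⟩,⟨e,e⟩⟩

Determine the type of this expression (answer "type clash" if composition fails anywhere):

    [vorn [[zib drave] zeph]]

[zib drave]: functor drave : ⟨⟨⟨e,e⟩,⟨e,t⟩⟩,⟨⟨⟨e,s⟩,⟨e,e⟩⟩,⟨⟨s,t⟩,t⟩⟩⟩, argument zib : ⟨⟨e,e⟩,⟨e,t⟩⟩; result ⟨⟨⟨e,s⟩,⟨e,e⟩⟩,⟨⟨s,t⟩,t⟩⟩.
[[zib drave] zeph]: functor [zib drave] : ⟨⟨⟨e,s⟩,⟨e,e⟩⟩,⟨⟨s,t⟩,t⟩⟩, argument zeph : ⟨⟨e,s⟩,⟨e,e⟩⟩; result ⟨⟨s,t⟩,t⟩.
[vorn [[zib drave] zeph]]: functor [[zib drave] zeph] : ⟨⟨s,t⟩,t⟩, argument vorn : ⟨s,t⟩; result t.

t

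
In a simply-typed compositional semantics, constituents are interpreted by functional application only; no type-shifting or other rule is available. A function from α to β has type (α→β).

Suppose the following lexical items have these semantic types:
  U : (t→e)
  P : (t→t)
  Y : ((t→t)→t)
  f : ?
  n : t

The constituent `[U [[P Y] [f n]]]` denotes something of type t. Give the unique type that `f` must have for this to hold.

For [U [[P Y] [f n]]] to have type t with U of type (t→e), [[P Y] [f n]] must be the function: [[P Y] [f n]] : ((t→e)→t).
For [[P Y] [f n]] to have type ((t→e)→t) with [P Y] of type t, [f n] must be the function: [f n] : (t→((t→e)→t)).
For [f n] to have type (t→((t→e)→t)) with n of type t, f must be the function: f : (t→(t→((t→e)→t))).

(t→(t→((t→e)→t)))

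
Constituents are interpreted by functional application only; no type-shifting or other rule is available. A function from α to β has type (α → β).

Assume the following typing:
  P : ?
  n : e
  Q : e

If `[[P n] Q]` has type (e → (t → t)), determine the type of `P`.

(e → (e → (e → (t → t))))

At [[P n] Q] (required: (e → (t → t))): Q is e, which is not a function with range (e → (t → t)); hence [P n] is the functor — type (e → (e → (t → t))).
At [P n] (required: (e → (e → (t → t)))): n is e, which is not a function with range (e → (e → (t → t))); hence P is the functor — type (e → (e → (e → (t → t)))).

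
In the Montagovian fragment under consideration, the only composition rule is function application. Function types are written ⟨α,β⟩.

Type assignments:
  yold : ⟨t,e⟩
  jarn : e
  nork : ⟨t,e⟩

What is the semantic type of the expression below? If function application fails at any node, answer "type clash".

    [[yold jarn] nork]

At [yold jarn]: neither ⟨t,e⟩ nor e can take the other as argument; the node is ill-typed.

type clash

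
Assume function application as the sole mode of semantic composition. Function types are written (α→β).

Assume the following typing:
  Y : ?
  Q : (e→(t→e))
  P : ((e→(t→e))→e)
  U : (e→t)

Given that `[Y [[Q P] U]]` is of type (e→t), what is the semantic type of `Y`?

(t→(e→t))

[Y [[Q P] U]] must have type (e→t). The sister [[Q P] U] has type t; that is not a function onto (e→t), so Y must be the functor, of type (t→(e→t)).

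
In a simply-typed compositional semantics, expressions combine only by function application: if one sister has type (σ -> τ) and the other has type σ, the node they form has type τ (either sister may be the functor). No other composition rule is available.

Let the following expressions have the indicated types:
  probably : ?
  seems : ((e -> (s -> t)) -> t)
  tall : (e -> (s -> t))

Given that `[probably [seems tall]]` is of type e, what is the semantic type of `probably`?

(t -> e)

For [probably [seems tall]] to have type e with [seems tall] of type t, probably must be the function: probably : (t -> e).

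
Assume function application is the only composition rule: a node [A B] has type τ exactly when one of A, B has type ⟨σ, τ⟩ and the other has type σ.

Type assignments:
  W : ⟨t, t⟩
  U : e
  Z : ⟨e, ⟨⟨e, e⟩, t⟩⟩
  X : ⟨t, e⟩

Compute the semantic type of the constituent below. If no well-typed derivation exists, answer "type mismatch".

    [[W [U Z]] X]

[U Z] — Z of type ⟨e, ⟨⟨e, e⟩, t⟩⟩ combines with U of type e: type ⟨⟨e, e⟩, t⟩.
[W [U Z]]: ⟨t, t⟩ with ⟨⟨e, e⟩, t⟩ — neither is a function whose domain matches the other; composition fails here.

type mismatch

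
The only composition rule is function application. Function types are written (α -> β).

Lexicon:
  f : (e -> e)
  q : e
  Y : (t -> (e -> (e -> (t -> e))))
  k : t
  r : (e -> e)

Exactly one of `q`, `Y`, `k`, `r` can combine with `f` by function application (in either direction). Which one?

q

q — combines: f : (e -> e) takes q : e as argument, giving e.
Y : (t -> (e -> (e -> (t -> e)))) — does not combine with f.
k : t — does not combine with f.
r : (e -> e) — does not combine with f.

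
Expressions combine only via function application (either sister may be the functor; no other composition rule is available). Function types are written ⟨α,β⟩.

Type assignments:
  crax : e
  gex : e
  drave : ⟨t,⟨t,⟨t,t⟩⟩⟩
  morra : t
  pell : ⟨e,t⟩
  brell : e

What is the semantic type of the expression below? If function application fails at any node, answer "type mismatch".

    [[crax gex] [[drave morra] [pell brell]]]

type mismatch

[crax gex]: e with e — neither is a function whose domain matches the other; composition fails here.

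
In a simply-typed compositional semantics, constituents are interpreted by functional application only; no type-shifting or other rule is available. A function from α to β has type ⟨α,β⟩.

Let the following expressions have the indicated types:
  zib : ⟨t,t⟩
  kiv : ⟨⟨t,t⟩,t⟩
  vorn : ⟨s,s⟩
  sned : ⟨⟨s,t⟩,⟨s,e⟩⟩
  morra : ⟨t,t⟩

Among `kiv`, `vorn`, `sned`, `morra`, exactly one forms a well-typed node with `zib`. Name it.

kiv

kiv — combines: kiv : ⟨⟨t,t⟩,t⟩ takes zib : ⟨t,t⟩ as argument, giving t.
vorn : ⟨s,s⟩ — does not combine with zib.
sned : ⟨⟨s,t⟩,⟨s,e⟩⟩ — does not combine with zib.
morra : ⟨t,t⟩ — does not combine with zib.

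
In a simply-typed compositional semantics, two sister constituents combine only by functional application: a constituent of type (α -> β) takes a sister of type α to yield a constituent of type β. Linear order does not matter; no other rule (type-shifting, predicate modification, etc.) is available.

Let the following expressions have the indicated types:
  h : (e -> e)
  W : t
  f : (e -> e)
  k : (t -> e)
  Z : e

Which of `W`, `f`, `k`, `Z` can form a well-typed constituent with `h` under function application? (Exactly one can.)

Z

W : t — no; h wants e, and W wants nothing (atomic).
f : (e -> e) — no; h wants e, and f wants e.
k : (t -> e) — no; h wants e, and k wants t.
Z — combines: h : (e -> e) takes Z : e as argument, giving e.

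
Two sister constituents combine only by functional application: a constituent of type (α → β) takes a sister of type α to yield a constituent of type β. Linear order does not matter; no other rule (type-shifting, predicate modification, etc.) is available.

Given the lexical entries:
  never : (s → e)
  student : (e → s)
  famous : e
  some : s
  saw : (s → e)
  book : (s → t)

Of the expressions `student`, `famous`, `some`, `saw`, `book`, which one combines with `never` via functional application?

student : (e → s) — no; never wants s, and student wants e.
famous : e — no; never wants s, and famous wants nothing (atomic).
some — combines: never : (s → e) takes some : s as argument, giving e.
saw : (s → e) — no; never wants s, and saw wants s.
book : (s → t) — no; never wants s, and book wants s.

some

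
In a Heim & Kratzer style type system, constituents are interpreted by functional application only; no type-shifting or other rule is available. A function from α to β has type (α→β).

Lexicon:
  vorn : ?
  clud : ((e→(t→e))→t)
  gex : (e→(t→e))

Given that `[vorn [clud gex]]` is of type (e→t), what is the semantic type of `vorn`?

[vorn [clud gex]] must have type (e→t). The sister [clud gex] has type t; that is not a function onto (e→t), so vorn must be the functor, of type (t→(e→t)).

(t→(e→t))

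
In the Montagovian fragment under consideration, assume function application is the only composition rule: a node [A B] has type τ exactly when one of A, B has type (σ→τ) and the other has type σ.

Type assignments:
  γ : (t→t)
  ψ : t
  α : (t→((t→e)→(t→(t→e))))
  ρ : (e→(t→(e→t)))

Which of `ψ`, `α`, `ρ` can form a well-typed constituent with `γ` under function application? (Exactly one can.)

ψ — combines: γ : (t→t) takes ψ : t as argument, giving t.
α : (t→((t→e)→(t→(t→e)))) — neither side's domain matches the other.
ρ : (e→(t→(e→t))) — neither side's domain matches the other.

ψ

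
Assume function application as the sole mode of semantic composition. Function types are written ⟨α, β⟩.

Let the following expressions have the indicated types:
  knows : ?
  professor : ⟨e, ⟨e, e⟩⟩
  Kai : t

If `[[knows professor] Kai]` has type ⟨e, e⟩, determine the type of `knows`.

⟨⟨e, ⟨e, e⟩⟩, ⟨t, ⟨e, e⟩⟩⟩

For [[knows professor] Kai] to have type ⟨e, e⟩ with Kai of type t, [knows professor] must be the function: [knows professor] : ⟨t, ⟨e, e⟩⟩.
For [knows professor] to have type ⟨t, ⟨e, e⟩⟩ with professor of type ⟨e, ⟨e, e⟩⟩, knows must be the function: knows : ⟨⟨e, ⟨e, e⟩⟩, ⟨t, ⟨e, e⟩⟩⟩.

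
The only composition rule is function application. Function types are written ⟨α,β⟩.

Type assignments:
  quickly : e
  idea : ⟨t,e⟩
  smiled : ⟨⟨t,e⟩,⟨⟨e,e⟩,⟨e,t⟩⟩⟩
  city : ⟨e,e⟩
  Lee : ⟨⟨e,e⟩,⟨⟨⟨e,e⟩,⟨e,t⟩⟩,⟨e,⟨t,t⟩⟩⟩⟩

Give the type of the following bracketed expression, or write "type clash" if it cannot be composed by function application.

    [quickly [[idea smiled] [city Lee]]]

[idea smiled]: ⟨⟨t,e⟩,⟨⟨e,e⟩,⟨e,t⟩⟩⟩ applied to ⟨t,e⟩ yields ⟨⟨e,e⟩,⟨e,t⟩⟩.
[city Lee]: ⟨⟨e,e⟩,⟨⟨⟨e,e⟩,⟨e,t⟩⟩,⟨e,⟨t,t⟩⟩⟩⟩ applied to ⟨e,e⟩ yields ⟨⟨⟨e,e⟩,⟨e,t⟩⟩,⟨e,⟨t,t⟩⟩⟩.
[[idea smiled] [city Lee]]: ⟨⟨⟨e,e⟩,⟨e,t⟩⟩,⟨e,⟨t,t⟩⟩⟩ applied to ⟨⟨e,e⟩,⟨e,t⟩⟩ yields ⟨e,⟨t,t⟩⟩.
[quickly [[idea smiled] [city Lee]]]: ⟨e,⟨t,t⟩⟩ applied to e yields ⟨t,t⟩.

⟨t,t⟩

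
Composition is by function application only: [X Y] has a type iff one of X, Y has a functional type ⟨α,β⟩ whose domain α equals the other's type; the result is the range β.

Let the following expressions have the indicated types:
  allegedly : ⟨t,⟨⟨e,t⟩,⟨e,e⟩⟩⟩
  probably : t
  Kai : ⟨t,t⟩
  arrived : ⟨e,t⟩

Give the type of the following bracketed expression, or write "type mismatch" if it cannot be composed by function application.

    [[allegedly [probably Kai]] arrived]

⟨e,e⟩

[probably Kai] — Kai of type ⟨t,t⟩ combines with probably of type t: type t.
[allegedly [probably Kai]] — allegedly of type ⟨t,⟨⟨e,t⟩,⟨e,e⟩⟩⟩ combines with [probably Kai] of type t: type ⟨⟨e,t⟩,⟨e,e⟩⟩.
[[allegedly [probably Kai]] arrived] — [allegedly [probably Kai]] of type ⟨⟨e,t⟩,⟨e,e⟩⟩ combines with arrived of type ⟨e,t⟩: type ⟨e,e⟩.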